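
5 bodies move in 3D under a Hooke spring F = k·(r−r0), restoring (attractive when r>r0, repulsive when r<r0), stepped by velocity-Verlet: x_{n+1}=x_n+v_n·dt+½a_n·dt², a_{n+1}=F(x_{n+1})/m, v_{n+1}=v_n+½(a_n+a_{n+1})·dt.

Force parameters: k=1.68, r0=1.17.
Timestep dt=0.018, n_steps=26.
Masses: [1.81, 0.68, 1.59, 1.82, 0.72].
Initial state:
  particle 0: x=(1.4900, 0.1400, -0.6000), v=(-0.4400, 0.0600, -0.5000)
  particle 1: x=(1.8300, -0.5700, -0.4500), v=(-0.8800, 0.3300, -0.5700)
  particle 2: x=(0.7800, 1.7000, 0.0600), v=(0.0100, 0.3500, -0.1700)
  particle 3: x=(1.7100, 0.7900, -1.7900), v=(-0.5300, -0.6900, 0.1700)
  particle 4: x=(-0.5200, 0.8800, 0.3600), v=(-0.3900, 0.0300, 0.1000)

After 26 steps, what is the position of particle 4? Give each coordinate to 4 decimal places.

step 0: x0=(1.4900, 0.1400, -0.6000) x1=(1.8300, -0.5700, -0.4500) x2=(0.7800, 1.7000, 0.0600) x3=(1.7100, 0.7900, -1.7900) x4=(-0.5200, 0.8800, 0.3600)
step 1: x0=(1.4819, 0.1413, -0.6089) x1=(1.8134, -0.5631, -0.4601) x2=(0.7803, 1.7059, 0.0567) x3=(1.7002, 0.7776, -1.7865) x4=(-0.5255, 0.8801, 0.3609)
step 2: x0=(1.4733, 0.1430, -0.6177) x1=(1.7954, -0.5545, -0.4700) x2=(0.7810, 1.7109, 0.0530) x3=(1.6898, 0.7651, -1.7821) x4=(-0.5278, 0.8794, 0.3600)
step 3: x0=(1.4644, 0.1451, -0.6263) x1=(1.7759, -0.5440, -0.4796) x2=(0.7820, 1.7151, 0.0488) x3=(1.6789, 0.7526, -1.7769) x4=(-0.5271, 0.8780, 0.3573)
step 4: x0=(1.4550, 0.1476, -0.6348) x1=(1.7550, -0.5319, -0.4889) x2=(0.7832, 1.7185, 0.0441) x3=(1.6675, 0.7401, -1.7709) x4=(-0.5233, 0.8757, 0.3528)
step 5: x0=(1.4452, 0.1505, -0.6431) x1=(1.7327, -0.5180, -0.4978) x2=(0.7848, 1.7210, 0.0390) x3=(1.6556, 0.7277, -1.7640) x4=(-0.5164, 0.8726, 0.3465)
step 6: x0=(1.4350, 0.1539, -0.6512) x1=(1.7091, -0.5026, -0.5065) x2=(0.7866, 1.7227, 0.0335) x3=(1.6431, 0.7152, -1.7563) x4=(-0.5066, 0.8687, 0.3384)
step 7: x0=(1.4244, 0.1576, -0.6592) x1=(1.6843, -0.4855, -0.5147) x2=(0.7887, 1.7235, 0.0275) x3=(1.6301, 0.7028, -1.7479) x4=(-0.4939, 0.8641, 0.3285)
step 8: x0=(1.4134, 0.1617, -0.6670) x1=(1.6581, -0.4670, -0.5226) x2=(0.7911, 1.7235, 0.0210) x3=(1.6166, 0.6905, -1.7387) x4=(-0.4783, 0.8587, 0.3170)
step 9: x0=(1.4020, 0.1663, -0.6746) x1=(1.6308, -0.4470, -0.5301) x2=(0.7937, 1.7227, 0.0141) x3=(1.6026, 0.6782, -1.7287) x4=(-0.4599, 0.8526, 0.3037)
step 10: x0=(1.3902, 0.1713, -0.6820) x1=(1.6024, -0.4257, -0.5372) x2=(0.7965, 1.7211, 0.0068) x3=(1.5882, 0.6660, -1.7180) x4=(-0.4388, 0.8458, 0.2887)
step 11: x0=(1.3781, 0.1766, -0.6893) x1=(1.5729, -0.4031, -0.5439) x2=(0.7996, 1.7187, -0.0009) x3=(1.5732, 0.6539, -1.7067) x4=(-0.4152, 0.8384, 0.2722)
step 12: x0=(1.3656, 0.1824, -0.6964) x1=(1.5423, -0.3794, -0.5502) x2=(0.8029, 1.7155, -0.0090) x3=(1.5579, 0.6419, -1.6947) x4=(-0.3890, 0.8303, 0.2540)
step 13: x0=(1.3528, 0.1885, -0.7033) x1=(1.5108, -0.3545, -0.5561) x2=(0.8065, 1.7116, -0.0176) x3=(1.5420, 0.6300, -1.6820) x4=(-0.3604, 0.8215, 0.2343)
step 14: x0=(1.3396, 0.1950, -0.7101) x1=(1.4785, -0.3286, -0.5615) x2=(0.8102, 1.7069, -0.0266) x3=(1.5258, 0.6182, -1.6688) x4=(-0.3296, 0.8122, 0.2132)
step 15: x0=(1.3261, 0.2020, -0.7167) x1=(1.4453, -0.3018, -0.5664) x2=(0.8141, 1.7014, -0.0359) x3=(1.5092, 0.6065, -1.6549) x4=(-0.2966, 0.8023, 0.1907)
step 16: x0=(1.3124, 0.2092, -0.7231) x1=(1.4113, -0.2743, -0.5709) x2=(0.8183, 1.6953, -0.0457) x3=(1.4922, 0.5950, -1.6406) x4=(-0.2616, 0.7919, 0.1668)
step 17: x0=(1.2983, 0.2169, -0.7294) x1=(1.3766, -0.2460, -0.5749) x2=(0.8225, 1.6885, -0.0558) x3=(1.4748, 0.5837, -1.6257) x4=(-0.2247, 0.7810, 0.1416)
step 18: x0=(1.2840, 0.2250, -0.7355) x1=(1.3413, -0.2171, -0.5784) x2=(0.8270, 1.6811, -0.0663) x3=(1.4570, 0.5725, -1.6104) x4=(-0.1861, 0.7697, 0.1153)
step 19: x0=(1.2695, 0.2334, -0.7415) x1=(1.3055, -0.1877, -0.5814) x2=(0.8316, 1.6730, -0.0771) x3=(1.4390, 0.5614, -1.5947) x4=(-0.1459, 0.7579, 0.0878)
step 20: x0=(1.2548, 0.2421, -0.7474) x1=(1.2690, -0.1579, -0.5839) x2=(0.8364, 1.6643, -0.0883) x3=(1.4207, 0.5506, -1.5785) x4=(-0.1042, 0.7458, 0.0593)
step 21: x0=(1.2399, 0.2512, -0.7532) x1=(1.2321, -0.1278, -0.5859) x2=(0.8413, 1.6551, -0.0998) x3=(1.4020, 0.5399, -1.5621) x4=(-0.0613, 0.7333, 0.0298)
step 22: x0=(1.2248, 0.2606, -0.7588) x1=(1.1948, -0.0975, -0.5874) x2=(0.8464, 1.6453, -0.1116) x3=(1.3832, 0.5294, -1.5452) x4=(-0.0172, 0.7205, -0.0005)
step 23: x0=(1.2097, 0.2703, -0.7644) x1=(1.1570, -0.0671, -0.5883) x2=(0.8515, 1.6350, -0.1238) x3=(1.3641, 0.5191, -1.5282) x4=(0.0279, 0.7075, -0.0316)
step 24: x0=(1.1944, 0.2804, -0.7699) x1=(1.1189, -0.0366, -0.5887) x2=(0.8568, 1.6242, -0.1362) x3=(1.3448, 0.5090, -1.5108) x4=(0.0737, 0.6943, -0.0633)
step 25: x0=(1.1791, 0.2907, -0.7753) x1=(1.0805, -0.0062, -0.5886) x2=(0.8622, 1.6129, -0.1489) x3=(1.3253, 0.4990, -1.4933) x4=(0.1202, 0.6809, -0.0957)
step 26: x0=(1.1638, 0.3013, -0.7806) x1=(1.0417, 0.0241, -0.5879) x2=(0.8677, 1.6013, -0.1618) x3=(1.3056, 0.4893, -1.4757) x4=(0.1672, 0.6675, -0.1285)

(0.1672, 0.6675, -0.1285)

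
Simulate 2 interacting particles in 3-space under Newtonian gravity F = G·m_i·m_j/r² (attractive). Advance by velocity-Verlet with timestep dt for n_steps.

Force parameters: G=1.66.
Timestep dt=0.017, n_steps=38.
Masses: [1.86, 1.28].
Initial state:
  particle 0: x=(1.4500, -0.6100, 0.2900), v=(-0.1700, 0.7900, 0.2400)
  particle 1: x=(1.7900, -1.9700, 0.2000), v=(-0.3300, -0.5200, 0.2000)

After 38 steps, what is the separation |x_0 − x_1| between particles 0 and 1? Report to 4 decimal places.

step 0: x0=(1.4500, -0.6100, 0.2900) x1=(1.7900, -1.9700, 0.2000)
step 1: x0=(1.4471, -0.5967, 0.2941) x1=(1.7843, -1.9786, 0.2034)
step 2: x0=(1.4444, -0.5837, 0.2981) x1=(1.7786, -1.9868, 0.2069)
step 3: x0=(1.4417, -0.5710, 0.3022) x1=(1.7727, -1.9946, 0.2103)
step 4: x0=(1.4390, -0.5586, 0.3062) x1=(1.7667, -2.0020, 0.2138)
step 5: x0=(1.4364, -0.5465, 0.3102) x1=(1.7607, -2.0090, 0.2173)
step 6: x0=(1.4339, -0.5346, 0.3141) x1=(1.7545, -2.0155, 0.2209)
step 7: x0=(1.4314, -0.5229, 0.3181) x1=(1.7483, -2.0218, 0.2245)
step 8: x0=(1.4290, -0.5116, 0.3221) x1=(1.7420, -2.0276, 0.2280)
step 9: x0=(1.4266, -0.5005, 0.3260) x1=(1.7357, -2.0331, 0.2317)
step 10: x0=(1.4243, -0.4896, 0.3299) x1=(1.7292, -2.0382, 0.2353)
step 11: x0=(1.4221, -0.4789, 0.3338) x1=(1.7227, -2.0430, 0.2390)
step 12: x0=(1.4198, -0.4685, 0.3377) x1=(1.7161, -2.0474, 0.2426)
step 13: x0=(1.4176, -0.4584, 0.3416) x1=(1.7095, -2.0515, 0.2463)
step 14: x0=(1.4155, -0.4484, 0.3454) x1=(1.7028, -2.0553, 0.2501)
step 15: x0=(1.4134, -0.4387, 0.3493) x1=(1.6960, -2.0587, 0.2538)
step 16: x0=(1.4114, -0.4292, 0.3531) x1=(1.6892, -2.0619, 0.2576)
step 17: x0=(1.4093, -0.4200, 0.3569) x1=(1.6823, -2.0647, 0.2613)
step 18: x0=(1.4073, -0.4109, 0.3607) x1=(1.6754, -2.0671, 0.2651)
step 19: x0=(1.4054, -0.4021, 0.3645) x1=(1.6684, -2.0693, 0.2689)
step 20: x0=(1.4035, -0.3935, 0.3683) x1=(1.6614, -2.0712, 0.2728)
step 21: x0=(1.4016, -0.3850, 0.3721) x1=(1.6543, -2.0727, 0.2766)
step 22: x0=(1.3997, -0.3768, 0.3759) x1=(1.6472, -2.0740, 0.2805)
step 23: x0=(1.3979, -0.3688, 0.3796) x1=(1.6401, -2.0749, 0.2844)
step 24: x0=(1.3961, -0.3610, 0.3833) x1=(1.6329, -2.0756, 0.2883)
step 25: x0=(1.3944, -0.3534, 0.3871) x1=(1.6256, -2.0759, 0.2922)
step 26: x0=(1.3926, -0.3460, 0.3908) x1=(1.6183, -2.0760, 0.2961)
step 27: x0=(1.3909, -0.3388, 0.3945) x1=(1.6110, -2.0758, 0.3000)
step 28: x0=(1.3892, -0.3318, 0.3982) x1=(1.6037, -2.0753, 0.3040)
step 29: x0=(1.3875, -0.3250, 0.4019) x1=(1.5963, -2.0745, 0.3080)
step 30: x0=(1.3859, -0.3184, 0.4055) x1=(1.5889, -2.0734, 0.3120)
step 31: x0=(1.3843, -0.3120, 0.4092) x1=(1.5814, -2.0721, 0.3160)
step 32: x0=(1.3827, -0.3058, 0.4128) x1=(1.5739, -2.0704, 0.3200)
step 33: x0=(1.3811, -0.2998, 0.4165) x1=(1.5664, -2.0685, 0.3240)
step 34: x0=(1.3796, -0.2939, 0.4201) x1=(1.5588, -2.0663, 0.3281)
step 35: x0=(1.3780, -0.2883, 0.4237) x1=(1.5513, -2.0639, 0.3322)
step 36: x0=(1.3765, -0.2828, 0.4274) x1=(1.5437, -2.0611, 0.3362)
step 37: x0=(1.3750, -0.2776, 0.4310) x1=(1.5360, -2.0581, 0.3403)
step 38: x0=(1.3735, -0.2725, 0.4345) x1=(1.5284, -2.0548, 0.3444)

1.7912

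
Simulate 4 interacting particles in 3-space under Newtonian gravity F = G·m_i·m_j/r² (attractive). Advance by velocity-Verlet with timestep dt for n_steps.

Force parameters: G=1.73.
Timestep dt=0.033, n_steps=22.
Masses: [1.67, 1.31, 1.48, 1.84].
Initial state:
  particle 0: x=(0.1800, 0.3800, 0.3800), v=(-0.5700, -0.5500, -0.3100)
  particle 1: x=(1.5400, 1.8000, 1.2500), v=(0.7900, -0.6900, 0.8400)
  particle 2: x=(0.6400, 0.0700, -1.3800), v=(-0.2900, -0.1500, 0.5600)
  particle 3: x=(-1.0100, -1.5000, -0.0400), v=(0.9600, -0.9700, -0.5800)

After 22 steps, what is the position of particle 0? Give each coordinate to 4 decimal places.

step 0: x0=(0.1800, 0.3800, 0.3800) x1=(1.5400, 1.8000, 1.2500) x2=(0.6400, 0.0700, -1.3800) x3=(-1.0100, -1.5000, -0.0400)
step 1: x0=(0.1613, 0.3617, 0.3694) x1=(1.5658, 1.7769, 1.2775) x2=(0.6302, 0.0650, -1.3609) x3=(-0.9780, -1.5316, -0.0592)
step 2: x0=(0.1428, 0.3430, 0.3581) x1=(1.5909, 1.7530, 1.3044) x2=(0.6199, 0.0600, -1.3404) x3=(-0.9454, -1.5623, -0.0784)
step 3: x0=(0.1245, 0.3239, 0.3461) x1=(1.6155, 1.7285, 1.3308) x2=(0.6091, 0.0550, -1.3185) x3=(-0.9121, -1.5921, -0.0976)
step 4: x0=(0.1064, 0.3043, 0.3332) x1=(1.6395, 1.7034, 1.3566) x2=(0.5977, 0.0499, -1.2953) x3=(-0.8782, -1.6210, -0.1169)
step 5: x0=(0.0886, 0.2842, 0.3196) x1=(1.6629, 1.6777, 1.3819) x2=(0.5858, 0.0447, -1.2705) x3=(-0.8437, -1.6490, -0.1362)
step 6: x0=(0.0711, 0.2637, 0.3050) x1=(1.6858, 1.6513, 1.4067) x2=(0.5734, 0.0394, -1.2443) x3=(-0.8085, -1.6760, -0.1556)
step 7: x0=(0.0539, 0.2426, 0.2895) x1=(1.7081, 1.6244, 1.4310) x2=(0.5603, 0.0339, -1.2166) x3=(-0.7728, -1.7019, -0.1750)
step 8: x0=(0.0370, 0.2209, 0.2730) x1=(1.7299, 1.5969, 1.4548) x2=(0.5466, 0.0283, -1.1873) x3=(-0.7365, -1.7269, -0.1943)
step 9: x0=(0.0205, 0.1986, 0.2555) x1=(1.7511, 1.5689, 1.4781) x2=(0.5322, 0.0225, -1.1563) x3=(-0.6996, -1.7508, -0.2137)
step 10: x0=(0.0044, 0.1757, 0.2369) x1=(1.7718, 1.5404, 1.5008) x2=(0.5172, 0.0166, -1.1236) x3=(-0.6622, -1.7735, -0.2331)
step 11: x0=(-0.0112, 0.1522, 0.2170) x1=(1.7920, 1.5113, 1.5230) x2=(0.5013, 0.0103, -1.0892) x3=(-0.6242, -1.7951, -0.2525)
step 12: x0=(-0.0262, 0.1279, 0.1959) x1=(1.8116, 1.4818, 1.5448) x2=(0.4847, 0.0039, -1.0528) x3=(-0.5856, -1.8156, -0.2719)
step 13: x0=(-0.0407, 0.1029, 0.1734) x1=(1.8308, 1.4518, 1.5660) x2=(0.4672, -0.0029, -1.0144) x3=(-0.5466, -1.8348, -0.2912)
step 14: x0=(-0.0545, 0.0772, 0.1493) x1=(1.8494, 1.4213, 1.5867) x2=(0.4487, -0.0100, -0.9739) x3=(-0.5070, -1.8528, -0.3105)
step 15: x0=(-0.0675, 0.0508, 0.1236) x1=(1.8676, 1.3904, 1.6069) x2=(0.4291, -0.0174, -0.9311) x3=(-0.4669, -1.8694, -0.3298)
step 16: x0=(-0.0796, 0.0235, 0.0959) x1=(1.8852, 1.3591, 1.6266) x2=(0.4084, -0.0253, -0.8859) x3=(-0.4264, -1.8847, -0.3490)
step 17: x0=(-0.0906, -0.0045, 0.0662) x1=(1.9024, 1.3273, 1.6458) x2=(0.3863, -0.0337, -0.8379) x3=(-0.3854, -1.8986, -0.3681)
step 18: x0=(-0.1002, -0.0333, 0.0341) x1=(1.9191, 1.2951, 1.6646) x2=(0.3626, -0.0425, -0.7868) x3=(-0.3440, -1.9110, -0.3872)
step 19: x0=(-0.1083, -0.0630, -0.0008) x1=(1.9353, 1.2625, 1.6828) x2=(0.3370, -0.0520, -0.7324) x3=(-0.3021, -1.9219, -0.4061)
step 20: x0=(-0.1142, -0.0934, -0.0389) x1=(1.9510, 1.2295, 1.7005) x2=(0.3090, -0.0623, -0.6739) x3=(-0.2599, -1.9313, -0.4249)
step 21: x0=(-0.1174, -0.1244, -0.0811) x1=(1.9662, 1.1961, 1.7177) x2=(0.2779, -0.0736, -0.6107) x3=(-0.2174, -1.9390, -0.4436)
step 22: x0=(-0.1167, -0.1558, -0.1284) x1=(1.9810, 1.1623, 1.7344) x2=(0.2425, -0.0861, -0.5415) x3=(-0.1745, -1.9450, -0.4621)

(-0.1167, -0.1558, -0.1284)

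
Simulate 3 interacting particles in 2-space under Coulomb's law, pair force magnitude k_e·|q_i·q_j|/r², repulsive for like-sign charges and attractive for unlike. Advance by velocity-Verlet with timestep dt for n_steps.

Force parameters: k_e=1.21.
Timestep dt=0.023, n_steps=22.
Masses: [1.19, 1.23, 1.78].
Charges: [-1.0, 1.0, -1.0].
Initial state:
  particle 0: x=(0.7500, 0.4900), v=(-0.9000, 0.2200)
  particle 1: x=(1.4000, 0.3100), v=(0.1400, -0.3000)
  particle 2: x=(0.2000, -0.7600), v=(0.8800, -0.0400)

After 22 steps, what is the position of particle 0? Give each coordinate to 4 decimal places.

step 0: x0=(0.7500, 0.4900) x1=(1.4000, 0.3100) x2=(0.2000, -0.7600)
step 1: x0=(0.7299, 0.4950) x1=(1.4026, 0.3032) x2=(0.2203, -0.7610)
step 2: x0=(0.7110, 0.5000) x1=(1.4040, 0.2965) x2=(0.2405, -0.7620)
step 3: x0=(0.6932, 0.5050) x1=(1.4043, 0.2900) x2=(0.2609, -0.7631)
step 4: x0=(0.6764, 0.5100) x1=(1.4036, 0.2836) x2=(0.2812, -0.7644)
step 5: x0=(0.6606, 0.5150) x1=(1.4018, 0.2773) x2=(0.3016, -0.7657)
step 6: x0=(0.6457, 0.5201) x1=(1.3990, 0.2712) x2=(0.3221, -0.7671)
step 7: x0=(0.6317, 0.5251) x1=(1.3953, 0.2651) x2=(0.3427, -0.7686)
step 8: x0=(0.6186, 0.5302) x1=(1.3907, 0.2591) x2=(0.3633, -0.7701)
step 9: x0=(0.6063, 0.5353) x1=(1.3851, 0.2532) x2=(0.3840, -0.7718)
step 10: x0=(0.5947, 0.5405) x1=(1.3787, 0.2474) x2=(0.4048, -0.7735)
step 11: x0=(0.5840, 0.5457) x1=(1.3714, 0.2416) x2=(0.4257, -0.7753)
step 12: x0=(0.5739, 0.5509) x1=(1.3632, 0.2359) x2=(0.4466, -0.7772)
step 13: x0=(0.5646, 0.5561) x1=(1.3542, 0.2303) x2=(0.4677, -0.7791)
step 14: x0=(0.5560, 0.5614) x1=(1.3443, 0.2248) x2=(0.4889, -0.7811)
step 15: x0=(0.5481, 0.5667) x1=(1.3336, 0.2192) x2=(0.5103, -0.7831)
step 16: x0=(0.5408, 0.5719) x1=(1.3220, 0.2138) x2=(0.5317, -0.7852)
step 17: x0=(0.5342, 0.5772) x1=(1.3096, 0.2083) x2=(0.5534, -0.7872)
step 18: x0=(0.5283, 0.5824) x1=(1.2964, 0.2029) x2=(0.5751, -0.7893)
step 19: x0=(0.5230, 0.5876) x1=(1.2823, 0.1976) x2=(0.5970, -0.7914)
step 20: x0=(0.5184, 0.5928) x1=(1.2674, 0.1922) x2=(0.6190, -0.7934)
step 21: x0=(0.5144, 0.5978) x1=(1.2516, 0.1869) x2=(0.6412, -0.7955)
step 22: x0=(0.5110, 0.6028) x1=(1.2350, 0.1817) x2=(0.6636, -0.7975)

(0.5110, 0.6028)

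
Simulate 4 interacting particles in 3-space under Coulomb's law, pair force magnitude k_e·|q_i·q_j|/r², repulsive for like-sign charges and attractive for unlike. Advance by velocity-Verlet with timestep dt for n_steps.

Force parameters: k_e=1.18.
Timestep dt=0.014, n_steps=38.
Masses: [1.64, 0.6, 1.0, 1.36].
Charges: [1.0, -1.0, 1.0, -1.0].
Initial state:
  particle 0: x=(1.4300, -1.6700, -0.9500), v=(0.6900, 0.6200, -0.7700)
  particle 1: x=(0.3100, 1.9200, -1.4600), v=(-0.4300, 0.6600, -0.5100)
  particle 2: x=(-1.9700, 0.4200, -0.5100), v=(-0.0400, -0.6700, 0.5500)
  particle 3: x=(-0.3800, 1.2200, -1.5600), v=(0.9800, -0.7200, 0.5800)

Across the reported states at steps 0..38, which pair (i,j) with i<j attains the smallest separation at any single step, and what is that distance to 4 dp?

pair (1,3), distance 0.9871

step 0: x0=(1.4300, -1.6700, -0.9500) x1=(0.3100, 1.9200, -1.4600) x2=(-1.9700, 0.4200, -0.5100) x3=(-0.3800, 1.2200, -1.5600)
step 1: x0=(1.4397, -1.6613, -0.9608) x1=(0.3041, 1.9294, -1.4671) x2=(-1.9705, 0.4106, -0.5023) x3=(-0.3664, 1.2098, -1.5519)
step 2: x0=(1.4493, -1.6526, -0.9716) x1=(0.2984, 1.9389, -1.4742) x2=(-1.9710, 0.4013, -0.4947) x3=(-0.3528, 1.1995, -1.5437)
step 3: x0=(1.4590, -1.6439, -0.9824) x1=(0.2930, 1.9488, -1.4812) x2=(-1.9715, 0.3921, -0.4871) x3=(-0.3395, 1.1891, -1.5356)
step 4: x0=(1.4686, -1.6352, -0.9932) x1=(0.2878, 1.9589, -1.4882) x2=(-1.9718, 0.3828, -0.4795) x3=(-0.3262, 1.1784, -1.5275)
step 5: x0=(1.4783, -1.6264, -1.0040) x1=(0.2828, 1.9692, -1.4951) x2=(-1.9722, 0.3736, -0.4719) x3=(-0.3131, 1.1677, -1.5193)
step 6: x0=(1.4879, -1.6177, -1.0148) x1=(0.2781, 1.9798, -1.5020) x2=(-1.9725, 0.3645, -0.4644) x3=(-0.3002, 1.1567, -1.5111)
step 7: x0=(1.4976, -1.6089, -1.0256) x1=(0.2735, 1.9907, -1.5089) x2=(-1.9727, 0.3554, -0.4569) x3=(-0.2873, 1.1456, -1.5029)
step 8: x0=(1.5072, -1.6001, -1.0364) x1=(0.2691, 2.0019, -1.5158) x2=(-1.9729, 0.3463, -0.4495) x3=(-0.2745, 1.1343, -1.4947)
step 9: x0=(1.5169, -1.5913, -1.0472) x1=(0.2648, 2.0133, -1.5226) x2=(-1.9730, 0.3373, -0.4421) x3=(-0.2619, 1.1229, -1.4864)
step 10: x0=(1.5265, -1.5825, -1.0580) x1=(0.2608, 2.0249, -1.5295) x2=(-1.9731, 0.3283, -0.4347) x3=(-0.2493, 1.1112, -1.4782)
step 11: x0=(1.5361, -1.5736, -1.0688) x1=(0.2569, 2.0368, -1.5363) x2=(-1.9732, 0.3193, -0.4273) x3=(-0.2369, 1.0995, -1.4699)
step 12: x0=(1.5458, -1.5648, -1.0797) x1=(0.2531, 2.0490, -1.5432) x2=(-1.9732, 0.3104, -0.4200) x3=(-0.2245, 1.0875, -1.4615)
step 13: x0=(1.5554, -1.5559, -1.0905) x1=(0.2494, 2.0614, -1.5500) x2=(-1.9731, 0.3015, -0.4127) x3=(-0.2123, 1.0755, -1.4532)
step 14: x0=(1.5650, -1.5470, -1.1013) x1=(0.2459, 2.0741, -1.5569) x2=(-1.9731, 0.2927, -0.4054) x3=(-0.2001, 1.0632, -1.4448)
step 15: x0=(1.5746, -1.5381, -1.1122) x1=(0.2424, 2.0870, -1.5638) x2=(-1.9729, 0.2839, -0.3982) x3=(-0.1879, 1.0508, -1.4364)
step 16: x0=(1.5843, -1.5292, -1.1230) x1=(0.2391, 2.1001, -1.5707) x2=(-1.9728, 0.2751, -0.3910) x3=(-0.1759, 1.0383, -1.4279)
step 17: x0=(1.5939, -1.5202, -1.1339) x1=(0.2358, 2.1135, -1.5776) x2=(-1.9725, 0.2664, -0.3838) x3=(-0.1639, 1.0256, -1.4194)
step 18: x0=(1.6035, -1.5113, -1.1447) x1=(0.2326, 2.1271, -1.5845) x2=(-1.9723, 0.2577, -0.3767) x3=(-0.1520, 1.0128, -1.4109)
step 19: x0=(1.6131, -1.5023, -1.1556) x1=(0.2295, 2.1408, -1.5915) x2=(-1.9720, 0.2491, -0.3696) x3=(-0.1401, 0.9998, -1.4023)
step 20: x0=(1.6227, -1.4933, -1.1665) x1=(0.2264, 2.1548, -1.5985) x2=(-1.9716, 0.2405, -0.3625) x3=(-0.1283, 0.9867, -1.3937)
step 21: x0=(1.6323, -1.4843, -1.1773) x1=(0.2234, 2.1690, -1.6055) x2=(-1.9712, 0.2319, -0.3554) x3=(-0.1165, 0.9735, -1.3851)
step 22: x0=(1.6419, -1.4753, -1.1882) x1=(0.2205, 2.1833, -1.6125) x2=(-1.9708, 0.2233, -0.3484) x3=(-0.1048, 0.9601, -1.3764)
step 23: x0=(1.6515, -1.4663, -1.1991) x1=(0.2176, 2.1979, -1.6196) x2=(-1.9704, 0.2148, -0.3414) x3=(-0.0931, 0.9466, -1.3677)
step 24: x0=(1.6611, -1.4572, -1.2099) x1=(0.2147, 2.2126, -1.6266) x2=(-1.9698, 0.2063, -0.3344) x3=(-0.0815, 0.9330, -1.3590)
step 25: x0=(1.6707, -1.4481, -1.2208) x1=(0.2119, 2.2274, -1.6338) x2=(-1.9693, 0.1979, -0.3274) x3=(-0.0699, 0.9193, -1.3502)
step 26: x0=(1.6802, -1.4390, -1.2317) x1=(0.2090, 2.2424, -1.6409) x2=(-1.9687, 0.1895, -0.3205) x3=(-0.0583, 0.9055, -1.3414)
step 27: x0=(1.6898, -1.4299, -1.2426) x1=(0.2063, 2.2576, -1.6480) x2=(-1.9681, 0.1811, -0.3136) x3=(-0.0468, 0.8915, -1.3326)
step 28: x0=(1.6994, -1.4208, -1.2535) x1=(0.2035, 2.2729, -1.6552) x2=(-1.9674, 0.1728, -0.3067) x3=(-0.0353, 0.8775, -1.3237)
step 29: x0=(1.7089, -1.4116, -1.2644) x1=(0.2007, 2.2883, -1.6624) x2=(-1.9667, 0.1644, -0.2998) x3=(-0.0238, 0.8633, -1.3148)
step 30: x0=(1.7185, -1.4025, -1.2753) x1=(0.1980, 2.3038, -1.6697) x2=(-1.9660, 0.1562, -0.2930) x3=(-0.0124, 0.8491, -1.3059)
step 31: x0=(1.7280, -1.3933, -1.2862) x1=(0.1952, 2.3195, -1.6769) x2=(-1.9652, 0.1479, -0.2862) x3=(-0.0009, 0.8347, -1.2969)
step 32: x0=(1.7375, -1.3841, -1.2971) x1=(0.1925, 2.3352, -1.6842) x2=(-1.9644, 0.1397, -0.2794) x3=(0.0105, 0.8203, -1.2879)
step 33: x0=(1.7471, -1.3749, -1.3080) x1=(0.1898, 2.3511, -1.6915) x2=(-1.9635, 0.1315, -0.2726) x3=(0.0219, 0.8057, -1.2788)
step 34: x0=(1.7566, -1.3656, -1.3189) x1=(0.1871, 2.3671, -1.6988) x2=(-1.9626, 0.1233, -0.2659) x3=(0.0332, 0.7911, -1.2698)
step 35: x0=(1.7661, -1.3563, -1.3298) x1=(0.1844, 2.3831, -1.7062) x2=(-1.9617, 0.1152, -0.2592) x3=(0.0446, 0.7764, -1.2607)
step 36: x0=(1.7756, -1.3471, -1.3407) x1=(0.1816, 2.3993, -1.7135) x2=(-1.9607, 0.1071, -0.2525) x3=(0.0559, 0.7616, -1.2516)
step 37: x0=(1.7851, -1.3378, -1.3516) x1=(0.1789, 2.4156, -1.7209) x2=(-1.9597, 0.0990, -0.2458) x3=(0.0672, 0.7467, -1.2424)
step 38: x0=(1.7946, -1.3284, -1.3625) x1=(0.1762, 2.4319, -1.7283) x2=(-1.9587, 0.0910, -0.2392) x3=(0.0785, 0.7317, -1.2332)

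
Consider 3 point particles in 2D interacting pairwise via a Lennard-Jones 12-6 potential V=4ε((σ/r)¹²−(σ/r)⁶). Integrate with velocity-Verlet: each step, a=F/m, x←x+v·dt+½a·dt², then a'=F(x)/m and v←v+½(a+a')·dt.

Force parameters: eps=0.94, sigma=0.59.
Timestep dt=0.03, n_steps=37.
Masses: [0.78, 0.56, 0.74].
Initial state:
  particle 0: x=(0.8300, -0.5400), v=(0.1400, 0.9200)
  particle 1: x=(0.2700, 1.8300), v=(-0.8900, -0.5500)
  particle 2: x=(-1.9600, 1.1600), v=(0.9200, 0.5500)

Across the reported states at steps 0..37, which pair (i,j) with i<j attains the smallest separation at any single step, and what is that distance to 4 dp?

step 0: x0=(0.8300, -0.5400) x1=(0.2700, 1.8300) x2=(-1.9600, 1.1600)
step 1: x0=(0.8342, -0.5124) x1=(0.2433, 1.8135) x2=(-1.9324, 1.1765)
step 2: x0=(0.8384, -0.4848) x1=(0.2166, 1.7970) x2=(-1.9048, 1.1930)
step 3: x0=(0.8426, -0.4572) x1=(0.1899, 1.7805) x2=(-1.8772, 1.2095)
step 4: x0=(0.8468, -0.4296) x1=(0.1632, 1.7640) x2=(-1.8496, 1.2260)
step 5: x0=(0.8510, -0.4020) x1=(0.1364, 1.7474) x2=(-1.8219, 1.2425)
step 6: x0=(0.8552, -0.3744) x1=(0.1097, 1.7309) x2=(-1.7943, 1.2590)
step 7: x0=(0.8594, -0.3467) x1=(0.0830, 1.7144) x2=(-1.7667, 1.2755)
step 8: x0=(0.8636, -0.3191) x1=(0.0562, 1.6978) x2=(-1.7390, 1.2920)
step 9: x0=(0.8678, -0.2915) x1=(0.0294, 1.6813) x2=(-1.7113, 1.3086)
step 10: x0=(0.8719, -0.2638) x1=(0.0026, 1.6647) x2=(-1.6837, 1.3251)
step 11: x0=(0.8761, -0.2362) x1=(-0.0242, 1.6481) x2=(-1.6559, 1.3416)
step 12: x0=(0.8803, -0.2086) x1=(-0.0511, 1.6315) x2=(-1.6282, 1.3581)
step 13: x0=(0.8845, -0.1809) x1=(-0.0780, 1.6149) x2=(-1.6004, 1.3747)
step 14: x0=(0.8887, -0.1532) x1=(-0.1050, 1.5982) x2=(-1.5725, 1.3912)
step 15: x0=(0.8928, -0.1256) x1=(-0.1321, 1.5816) x2=(-1.5446, 1.4078)
step 16: x0=(0.8970, -0.0979) x1=(-0.1593, 1.5649) x2=(-1.5166, 1.4243)
step 17: x0=(0.9011, -0.0702) x1=(-0.1866, 1.5481) x2=(-1.4885, 1.4409)
step 18: x0=(0.9053, -0.0425) x1=(-0.2142, 1.5314) x2=(-1.4601, 1.4575)
step 19: x0=(0.9094, -0.0148) x1=(-0.2421, 1.5146) x2=(-1.4316, 1.4741)
step 20: x0=(0.9136, 0.0129) x1=(-0.2704, 1.4978) x2=(-1.4027, 1.4907)
step 21: x0=(0.9177, 0.0406) x1=(-0.2993, 1.4810) x2=(-1.3733, 1.5074)
step 22: x0=(0.9218, 0.0683) x1=(-0.3291, 1.4642) x2=(-1.3433, 1.5240)
step 23: x0=(0.9259, 0.0961) x1=(-0.3602, 1.4474) x2=(-1.3123, 1.5405)
step 24: x0=(0.9300, 0.1238) x1=(-0.3931, 1.4308) x2=(-1.2799, 1.5569)
step 25: x0=(0.9341, 0.1516) x1=(-0.4286, 1.4146) x2=(-1.2455, 1.5730)
step 26: x0=(0.9382, 0.1794) x1=(-0.4683, 1.3991) x2=(-1.2080, 1.5885)
step 27: x0=(0.9422, 0.2072) x1=(-0.5135, 1.3851) x2=(-1.1662, 1.6030)
step 28: x0=(0.9463, 0.2349) x1=(-0.5628, 1.3724) x2=(-1.1213, 1.6164)
step 29: x0=(0.9503, 0.2627) x1=(-0.5831, 1.3471) x2=(-1.0984, 1.6394)
step 30: x0=(0.9544, 0.2906) x1=(-0.5540, 1.2937) x2=(-1.1129, 1.6836)
step 31: x0=(0.9584, 0.3184) x1=(-0.5277, 1.2423) x2=(-1.1252, 1.7262)
step 32: x0=(0.9624, 0.3462) x1=(-0.5058, 1.1945) x2=(-1.1341, 1.7662)
step 33: x0=(0.9663, 0.3741) x1=(-0.4867, 1.1492) x2=(-1.1410, 1.8042)
step 34: x0=(0.9703, 0.4019) x1=(-0.4691, 1.1055) x2=(-1.1466, 1.8410)
step 35: x0=(0.9742, 0.4298) x1=(-0.4524, 1.0627) x2=(-1.1515, 1.8771)
step 36: x0=(0.9780, 0.4577) x1=(-0.4362, 1.0206) x2=(-1.1560, 1.9127)
step 37: x0=(0.9818, 0.4856) x1=(-0.4203, 0.9789) x2=(-1.1602, 1.9479)

pair (1,2), distance 0.5924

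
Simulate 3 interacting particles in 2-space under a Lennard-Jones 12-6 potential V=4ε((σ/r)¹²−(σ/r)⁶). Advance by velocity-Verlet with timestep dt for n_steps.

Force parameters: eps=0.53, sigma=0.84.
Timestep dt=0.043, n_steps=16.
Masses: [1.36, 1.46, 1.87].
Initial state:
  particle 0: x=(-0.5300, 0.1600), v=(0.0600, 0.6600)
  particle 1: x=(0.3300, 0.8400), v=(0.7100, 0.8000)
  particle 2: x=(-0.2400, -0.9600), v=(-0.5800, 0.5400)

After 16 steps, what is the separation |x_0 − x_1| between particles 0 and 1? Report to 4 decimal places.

step 0: x0=(-0.5300, 0.1600) x1=(0.3300, 0.8400) x2=(-0.2400, -0.9600)
step 1: x0=(-0.5265, 0.1882) x1=(0.3598, 0.8738) x2=(-0.2651, -0.9362)
step 2: x0=(-0.5212, 0.2160) x1=(0.3883, 0.9066) x2=(-0.2904, -0.9113)
step 3: x0=(-0.5143, 0.2432) x1=(0.4156, 0.9384) x2=(-0.3159, -0.8852)
step 4: x0=(-0.5059, 0.2697) x1=(0.4417, 0.9692) x2=(-0.3416, -0.8579)
step 5: x0=(-0.4961, 0.2955) x1=(0.4667, 0.9993) x2=(-0.3675, -0.8293)
step 6: x0=(-0.4851, 0.3203) x1=(0.4908, 1.0286) x2=(-0.3935, -0.7995)
step 7: x0=(-0.4729, 0.3442) x1=(0.5138, 1.0572) x2=(-0.4196, -0.7685)
step 8: x0=(-0.4596, 0.3669) x1=(0.5359, 1.0850) x2=(-0.4458, -0.7361)
step 9: x0=(-0.4454, 0.3885) x1=(0.5571, 1.1122) x2=(-0.4719, -0.7023)
step 10: x0=(-0.4303, 0.4088) x1=(0.5775, 1.1388) x2=(-0.4980, -0.6670)
step 11: x0=(-0.4145, 0.4277) x1=(0.5971, 1.1648) x2=(-0.5240, -0.6304)
step 12: x0=(-0.3980, 0.4452) x1=(0.6158, 1.1902) x2=(-0.5499, -0.5922)
step 13: x0=(-0.3811, 0.4613) x1=(0.6338, 1.2150) x2=(-0.5755, -0.5525)
step 14: x0=(-0.3637, 0.4759) x1=(0.6511, 1.2392) x2=(-0.6008, -0.5114)
step 15: x0=(-0.3461, 0.4892) x1=(0.6676, 1.2629) x2=(-0.6258, -0.4689)
step 16: x0=(-0.3282, 0.5014) x1=(0.6834, 1.2860) x2=(-0.6504, -0.4251)

1.2802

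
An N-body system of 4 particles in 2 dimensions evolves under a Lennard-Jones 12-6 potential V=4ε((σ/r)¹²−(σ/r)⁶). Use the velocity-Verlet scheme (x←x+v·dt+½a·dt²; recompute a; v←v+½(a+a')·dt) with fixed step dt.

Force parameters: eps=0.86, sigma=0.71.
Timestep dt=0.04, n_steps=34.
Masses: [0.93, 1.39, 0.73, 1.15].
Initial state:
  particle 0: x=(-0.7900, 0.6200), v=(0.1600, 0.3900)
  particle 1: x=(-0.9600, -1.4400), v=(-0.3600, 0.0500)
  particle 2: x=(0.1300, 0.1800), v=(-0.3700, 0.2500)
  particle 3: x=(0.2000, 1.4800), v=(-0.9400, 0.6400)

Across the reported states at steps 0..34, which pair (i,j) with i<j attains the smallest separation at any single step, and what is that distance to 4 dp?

pair (0,2), distance 0.7158

step 0: x0=(-0.7900, 0.6200) x1=(-0.9600, -1.4400) x2=(0.1300, 0.1800) x3=(0.2000, 1.4800)
step 1: x0=(-0.7820, 0.6351) x1=(-0.9744, -1.4380) x2=(0.1134, 0.1913) x3=(0.1622, 1.5052)
step 2: x0=(-0.7704, 0.6492) x1=(-0.9888, -1.4359) x2=(0.0930, 0.2052) x3=(0.1239, 1.5294)
step 3: x0=(-0.7547, 0.6622) x1=(-1.0031, -1.4338) x2=(0.0682, 0.2221) x3=(0.0851, 1.5526)
step 4: x0=(-0.7343, 0.6737) x1=(-1.0175, -1.4317) x2=(0.0383, 0.2425) x3=(0.0458, 1.5748)
step 5: x0=(-0.7088, 0.6836) x1=(-1.0318, -1.4295) x2=(0.0028, 0.2666) x3=(0.0058, 1.5958)
step 6: x0=(-0.6796, 0.6931) x1=(-1.0461, -1.4273) x2=(-0.0363, 0.2936) x3=(-0.0350, 1.6153)
step 7: x0=(-0.6591, 0.7100) x1=(-1.0604, -1.4250) x2=(-0.0631, 0.3136) x3=(-0.0765, 1.6332)
step 8: x0=(-0.6731, 0.7523) x1=(-1.0747, -1.4227) x2=(-0.0445, 0.3042) x3=(-0.1189, 1.6492)
step 9: x0=(-0.6906, 0.8001) x1=(-1.0889, -1.4204) x2=(-0.0199, 0.2911) x3=(-0.1624, 1.6629)
step 10: x0=(-0.7030, 0.8481) x1=(-1.1032, -1.4181) x2=(0.0003, 0.2819) x3=(-0.2072, 1.6741)
step 11: x0=(-0.7095, 0.8965) x1=(-1.1174, -1.4157) x2=(0.0156, 0.2770) x3=(-0.2537, 1.6822)
step 12: x0=(-0.7104, 0.9463) x1=(-1.1317, -1.4133) x2=(0.0267, 0.2760) x3=(-0.3020, 1.6867)
step 13: x0=(-0.7066, 0.9976) x1=(-1.1459, -1.4109) x2=(0.0344, 0.2784) x3=(-0.3520, 1.6877)
step 14: x0=(-0.7029, 1.0428) x1=(-1.1601, -1.4084) x2=(0.0394, 0.2836) x3=(-0.4002, 1.6919)
step 15: x0=(-0.7154, 1.0479) x1=(-1.1743, -1.4060) x2=(0.0420, 0.2914) x3=(-0.4339, 1.7268)
step 16: x0=(-0.7356, 1.0286) x1=(-1.1884, -1.4035) x2=(0.0425, 0.3016) x3=(-0.4599, 1.7799)
step 17: x0=(-0.7539, 1.0082) x1=(-1.2026, -1.4010) x2=(0.0405, 0.3141) x3=(-0.4860, 1.8324)
step 18: x0=(-0.7687, 0.9908) x1=(-1.2168, -1.3984) x2=(0.0361, 0.3289) x3=(-0.5133, 1.8811)
step 19: x0=(-0.7802, 0.9760) x1=(-1.2309, -1.3959) x2=(0.0289, 0.3460) x3=(-0.5416, 1.9260)
step 20: x0=(-0.7884, 0.9631) x1=(-1.2450, -1.3933) x2=(0.0186, 0.3656) x3=(-0.5706, 1.9679)
step 21: x0=(-0.7933, 0.9510) x1=(-1.2592, -1.3907) x2=(0.0049, 0.3878) x3=(-0.6000, 2.0074)
step 22: x0=(-0.7948, 0.9390) x1=(-1.2733, -1.3881) x2=(-0.0128, 0.4129) x3=(-0.6298, 2.0450)
step 23: x0=(-0.7923, 0.9264) x1=(-1.2874, -1.3855) x2=(-0.0352, 0.4412) x3=(-0.6597, 2.0811)
step 24: x0=(-0.7855, 0.9125) x1=(-1.3015, -1.3829) x2=(-0.0629, 0.4730) x3=(-0.6898, 2.1160)
step 25: x0=(-0.7749, 0.8974) x1=(-1.3156, -1.3802) x2=(-0.0955, 0.5077) x3=(-0.7199, 2.1499)
step 26: x0=(-0.7666, 0.8845) x1=(-1.3297, -1.3776) x2=(-0.1250, 0.5408) x3=(-0.7500, 2.1831)
step 27: x0=(-0.7852, 0.8867) x1=(-1.3438, -1.3749) x2=(-0.1205, 0.5557) x3=(-0.7801, 2.2156)
step 28: x0=(-0.8210, 0.8980) x1=(-1.3578, -1.3722) x2=(-0.0940, 0.5597) x3=(-0.8102, 2.2476)
step 29: x0=(-0.8562, 0.9096) x1=(-1.3719, -1.3695) x2=(-0.0683, 0.5642) x3=(-0.8403, 2.2791)
step 30: x0=(-0.8869, 0.9197) x1=(-1.3859, -1.3667) x2=(-0.0484, 0.5712) x3=(-0.8703, 2.3102)
step 31: x0=(-0.9132, 0.9284) x1=(-1.4000, -1.3640) x2=(-0.0342, 0.5805) x3=(-0.9003, 2.3409)
step 32: x0=(-0.9354, 0.9358) x1=(-1.4140, -1.3612) x2=(-0.0251, 0.5920) x3=(-0.9304, 2.3712)
step 33: x0=(-0.9540, 0.9423) x1=(-1.4281, -1.3584) x2=(-0.0206, 0.6052) x3=(-0.9604, 2.4012)
step 34: x0=(-0.9694, 0.9478) x1=(-1.4421, -1.3557) x2=(-0.0204, 0.6200) x3=(-0.9904, 2.4310)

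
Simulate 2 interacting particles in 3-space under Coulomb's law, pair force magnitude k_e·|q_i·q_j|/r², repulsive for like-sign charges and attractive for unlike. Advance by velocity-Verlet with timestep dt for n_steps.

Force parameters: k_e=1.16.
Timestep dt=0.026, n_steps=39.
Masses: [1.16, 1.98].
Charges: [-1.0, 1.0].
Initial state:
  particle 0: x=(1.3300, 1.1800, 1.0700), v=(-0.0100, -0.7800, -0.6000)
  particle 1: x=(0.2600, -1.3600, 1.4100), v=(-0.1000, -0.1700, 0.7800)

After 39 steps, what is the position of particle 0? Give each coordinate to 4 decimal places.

step 0: x0=(1.3300, 1.1800, 1.0700) x1=(0.2600, -1.3600, 1.4100)
step 1: x0=(1.3297, 1.1597, 1.0544) x1=(0.2574, -1.3644, 1.4303)
step 2: x0=(1.3294, 1.1393, 1.0388) x1=(0.2548, -1.3687, 1.4505)
step 3: x0=(1.3291, 1.1188, 1.0233) x1=(0.2523, -1.3730, 1.4708)
step 4: x0=(1.3287, 1.0982, 1.0077) x1=(0.2498, -1.3773, 1.4911)
step 5: x0=(1.3283, 1.0776, 0.9922) x1=(0.2473, -1.3815, 1.5113)
step 6: x0=(1.3278, 1.0569, 0.9766) x1=(0.2448, -1.3857, 1.5315)
step 7: x0=(1.3273, 1.0361, 0.9611) x1=(0.2423, -1.3898, 1.5518)
step 8: x0=(1.3268, 1.0152, 0.9457) x1=(0.2399, -1.3938, 1.5720)
step 9: x0=(1.3262, 0.9942, 0.9302) x1=(0.2374, -1.3979, 1.5922)
step 10: x0=(1.3256, 0.9732, 0.9147) x1=(0.2350, -1.4018, 1.6124)
step 11: x0=(1.3250, 0.9520, 0.8993) x1=(0.2326, -1.4058, 1.6325)
step 12: x0=(1.3243, 0.9308, 0.8839) x1=(0.2303, -1.4096, 1.6527)
step 13: x0=(1.3236, 0.9095, 0.8686) x1=(0.2280, -1.4135, 1.6728)
step 14: x0=(1.3229, 0.8882, 0.8532) x1=(0.2256, -1.4172, 1.6930)
step 15: x0=(1.3221, 0.8667, 0.8379) x1=(0.2233, -1.4210, 1.7131)
step 16: x0=(1.3213, 0.8452, 0.8227) x1=(0.2211, -1.4247, 1.7332)
step 17: x0=(1.3204, 0.8236, 0.8074) x1=(0.2188, -1.4283, 1.7532)
step 18: x0=(1.3195, 0.8019, 0.7922) x1=(0.2166, -1.4319, 1.7733)
step 19: x0=(1.3186, 0.7801, 0.7770) x1=(0.2144, -1.4354, 1.7933)
step 20: x0=(1.3176, 0.7582, 0.7619) x1=(0.2122, -1.4389, 1.8133)
step 21: x0=(1.3166, 0.7363, 0.7468) x1=(0.2101, -1.4424, 1.8333)
step 22: x0=(1.3155, 0.7143, 0.7317) x1=(0.2079, -1.4458, 1.8533)
step 23: x0=(1.3144, 0.6922, 0.7167) x1=(0.2058, -1.4492, 1.8732)
step 24: x0=(1.3133, 0.6701, 0.7017) x1=(0.2037, -1.4525, 1.8931)
step 25: x0=(1.3121, 0.6478, 0.6868) x1=(0.2017, -1.4558, 1.9130)
step 26: x0=(1.3109, 0.6255, 0.6719) x1=(0.1996, -1.4590, 1.9329)
step 27: x0=(1.3096, 0.6032, 0.6570) x1=(0.1976, -1.4622, 1.9528)
step 28: x0=(1.3083, 0.5807, 0.6422) x1=(0.1956, -1.4653, 1.9726)
step 29: x0=(1.3070, 0.5582, 0.6274) x1=(0.1937, -1.4684, 1.9924)
step 30: x0=(1.3056, 0.5356, 0.6127) x1=(0.1917, -1.4715, 2.0121)
step 31: x0=(1.3042, 0.5129, 0.5980) x1=(0.1898, -1.4745, 2.0319)
step 32: x0=(1.3028, 0.4902, 0.5834) x1=(0.1879, -1.4775, 2.0516)
step 33: x0=(1.3013, 0.4674, 0.5689) x1=(0.1860, -1.4805, 2.0712)
step 34: x0=(1.2998, 0.4445, 0.5543) x1=(0.1841, -1.4834, 2.0909)
step 35: x0=(1.2982, 0.4216, 0.5399) x1=(0.1823, -1.4862, 2.1105)
step 36: x0=(1.2966, 0.3986, 0.5255) x1=(0.1805, -1.4891, 2.1301)
step 37: x0=(1.2950, 0.3756, 0.5111) x1=(0.1787, -1.4919, 2.1496)
step 38: x0=(1.2933, 0.3524, 0.4968) x1=(0.1769, -1.4946, 2.1691)
step 39: x0=(1.2916, 0.3292, 0.4826) x1=(0.1752, -1.4973, 2.1886)

(1.2916, 0.3292, 0.4826)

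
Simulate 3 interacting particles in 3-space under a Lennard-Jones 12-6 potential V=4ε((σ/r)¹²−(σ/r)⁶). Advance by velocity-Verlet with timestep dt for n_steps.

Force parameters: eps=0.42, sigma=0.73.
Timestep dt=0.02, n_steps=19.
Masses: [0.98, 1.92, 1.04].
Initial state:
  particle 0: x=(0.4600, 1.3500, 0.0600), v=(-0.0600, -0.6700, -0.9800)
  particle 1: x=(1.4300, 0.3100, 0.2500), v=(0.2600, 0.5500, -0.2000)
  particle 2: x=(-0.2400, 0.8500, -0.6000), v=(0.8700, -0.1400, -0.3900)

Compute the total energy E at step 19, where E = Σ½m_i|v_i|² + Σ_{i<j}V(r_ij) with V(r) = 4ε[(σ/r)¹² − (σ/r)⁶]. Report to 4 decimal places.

1.3911

step 0: x0=(0.4600, 1.3500, 0.0600) x1=(1.4300, 0.3100, 0.2500) x2=(-0.2400, 0.8500, -0.6000)
step 1: x0=(0.4587, 1.3365, 0.0403) x1=(1.4352, 0.3210, 0.2460) x2=(-0.2225, 0.8473, -0.6077)
step 2: x0=(0.4573, 1.3228, 0.0204) x1=(1.4404, 0.3320, 0.2420) x2=(-0.2048, 0.8447, -0.6152)
step 3: x0=(0.4556, 1.3090, 0.0003) x1=(1.4455, 0.3431, 0.2380) x2=(-0.1869, 0.8422, -0.6226)
step 4: x0=(0.4537, 1.2949, -0.0200) x1=(1.4506, 0.3542, 0.2340) x2=(-0.1687, 0.8400, -0.6296)
step 5: x0=(0.4516, 1.2805, -0.0406) x1=(1.4557, 0.3652, 0.2299) x2=(-0.1503, 0.8379, -0.6364)
step 6: x0=(0.4492, 1.2659, -0.0615) x1=(1.4608, 0.3764, 0.2259) x2=(-0.1315, 0.8361, -0.6429)
step 7: x0=(0.4465, 1.2509, -0.0828) x1=(1.4659, 0.3875, 0.2219) x2=(-0.1124, 0.8345, -0.6490)
step 8: x0=(0.4435, 1.2357, -0.1044) x1=(1.4709, 0.3986, 0.2178) x2=(-0.0930, 0.8331, -0.6549)
step 9: x0=(0.4402, 1.2202, -0.1263) x1=(1.4759, 0.4098, 0.2137) x2=(-0.0732, 0.8320, -0.6604)
step 10: x0=(0.4369, 1.2045, -0.1484) x1=(1.4808, 0.4210, 0.2097) x2=(-0.0533, 0.8310, -0.6657)
step 11: x0=(0.4338, 1.1889, -0.1702) x1=(1.4858, 0.4322, 0.2056) x2=(-0.0336, 0.8298, -0.6713)
step 12: x0=(0.4316, 1.1741, -0.1910) x1=(1.4907, 0.4435, 0.2015) x2=(-0.0148, 0.8279, -0.6778)
step 13: x0=(0.4318, 1.1608, -0.2093) x1=(1.4955, 0.4548, 0.1974) x2=(0.0020, 0.8245, -0.6866)
step 14: x0=(0.4358, 1.1506, -0.2234) x1=(1.5003, 0.4660, 0.1932) x2=(0.0151, 0.8182, -0.6993)
step 15: x0=(0.4445, 1.1439, -0.2323) x1=(1.5051, 0.4773, 0.1891) x2=(0.0240, 0.8085, -0.7169)
step 16: x0=(0.4571, 1.1402, -0.2367) x1=(1.5099, 0.4887, 0.1849) x2=(0.0292, 0.7959, -0.7387)
step 17: x0=(0.4719, 1.1383, -0.2385) x1=(1.5146, 0.5000, 0.1808) x2=(0.0324, 0.7816, -0.7630)
step 18: x0=(0.4878, 1.1371, -0.2392) x1=(1.5192, 0.5114, 0.1766) x2=(0.0347, 0.7666, -0.7883)
step 19: x0=(0.5040, 1.1361, -0.2395) x1=(1.5239, 0.5228, 0.1724) x2=(0.0368, 0.7514, -0.8138)
step 0 velocities: v0=(-0.0600, -0.6700, -0.9800) v1=(0.2600, 0.5500, -0.2000) v2=(0.8700, -0.1400, -0.3900)
step 0: KE=1.5689, PE=-0.1752, E=1.3937
step 19 velocities: v0=(0.8089, -0.0576, -0.0203) v1=(0.2294, 0.5711, -0.2113) v2=(0.1077, -0.7560, -1.2734)
step 19: KE=1.8755, PE=-0.4844, E=1.3911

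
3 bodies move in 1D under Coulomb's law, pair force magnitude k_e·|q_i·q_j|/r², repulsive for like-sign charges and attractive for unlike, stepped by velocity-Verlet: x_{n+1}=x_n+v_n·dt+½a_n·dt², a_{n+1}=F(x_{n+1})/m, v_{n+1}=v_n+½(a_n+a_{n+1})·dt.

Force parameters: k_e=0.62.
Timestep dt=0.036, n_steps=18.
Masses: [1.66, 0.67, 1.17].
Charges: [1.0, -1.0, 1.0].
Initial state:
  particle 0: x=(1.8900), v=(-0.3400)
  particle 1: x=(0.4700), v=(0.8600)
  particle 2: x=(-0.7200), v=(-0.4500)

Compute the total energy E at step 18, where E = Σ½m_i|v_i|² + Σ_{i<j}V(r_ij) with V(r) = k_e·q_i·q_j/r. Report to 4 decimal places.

step 0: x0=(1.8900) x1=(0.4700) x2=(-0.7200)
step 1: x0=(1.8777) x1=(0.5008) x2=(-0.7360)
step 2: x0=(1.8652) x1=(0.5315) x2=(-0.7517)
step 3: x0=(1.8525) x1=(0.5621) x2=(-0.7670)
step 4: x0=(1.8395) x1=(0.5928) x2=(-0.7821)
step 5: x0=(1.8264) x1=(0.6236) x2=(-0.7969)
step 6: x0=(1.8129) x1=(0.6547) x2=(-0.8114)
step 7: x0=(1.7992) x1=(0.6860) x2=(-0.8257)
step 8: x0=(1.7851) x1=(0.7179) x2=(-0.8399)
step 9: x0=(1.7707) x1=(0.7502) x2=(-0.8538)
step 10: x0=(1.7559) x1=(0.7833) x2=(-0.8676)
step 11: x0=(1.7407) x1=(0.8172) x2=(-0.8812)
step 12: x0=(1.7250) x1=(0.8521) x2=(-0.8947)
step 13: x0=(1.7087) x1=(0.8881) x2=(-0.9081)
step 14: x0=(1.6917) x1=(0.9256) x2=(-0.9213)
step 15: x0=(1.6740) x1=(0.9648) x2=(-0.9345)
step 16: x0=(1.6554) x1=(1.0060) x2=(-0.9475)
step 17: x0=(1.6358) x1=(1.0498) x2=(-0.9605)
step 18: x0=(1.6148) x1=(1.0967) x2=(-0.9734)
step 0 velocities: v0=(-0.3400) v1=(0.8600) v2=(-0.4500)
step 0: KE=0.4622, PE=-0.7201, E=-0.2579
step 18 velocities: v0=(-0.6076) v1=(1.3621) v2=(-0.3579)
step 18: KE=1.0029, PE=-1.2567, E=-0.2538

-0.2538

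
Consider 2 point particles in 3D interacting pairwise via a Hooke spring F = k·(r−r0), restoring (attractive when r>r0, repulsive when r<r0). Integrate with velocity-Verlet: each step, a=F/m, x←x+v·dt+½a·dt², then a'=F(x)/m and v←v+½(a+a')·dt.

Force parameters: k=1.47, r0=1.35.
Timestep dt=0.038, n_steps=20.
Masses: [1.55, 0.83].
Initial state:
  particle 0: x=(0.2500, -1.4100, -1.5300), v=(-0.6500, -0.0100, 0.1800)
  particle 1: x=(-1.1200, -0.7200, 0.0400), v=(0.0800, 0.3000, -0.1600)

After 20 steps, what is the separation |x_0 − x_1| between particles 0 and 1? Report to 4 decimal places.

step 0: x0=(0.2500, -1.4100, -1.5300) x1=(-1.1200, -0.7200, 0.0400)
step 1: x0=(0.2249, -1.4102, -1.5227) x1=(-1.1163, -0.7089, 0.0331)
step 2: x0=(0.1992, -1.4100, -1.5147) x1=(-1.1113, -0.6986, 0.0248)
step 3: x0=(0.1728, -1.4095, -1.5058) x1=(-1.1050, -0.6888, 0.0150)
step 4: x0=(0.1457, -1.4086, -1.4963) x1=(-1.0976, -0.6798, 0.0038)
step 5: x0=(0.1181, -1.4074, -1.4859) x1=(-1.0890, -0.6714, -0.0088)
step 6: x0=(0.0899, -1.4058, -1.4749) x1=(-1.0794, -0.6637, -0.0227)
step 7: x0=(0.0611, -1.4039, -1.4633) x1=(-1.0689, -0.6565, -0.0377)
step 8: x0=(0.0319, -1.4017, -1.4510) x1=(-1.0574, -0.6500, -0.0539)
step 9: x0=(0.0022, -1.3991, -1.4382) x1=(-1.0451, -0.6441, -0.0712)
step 10: x0=(-0.0278, -1.3963, -1.4248) x1=(-1.0320, -0.6386, -0.0895)
step 11: x0=(-0.0583, -1.3932, -1.4110) x1=(-1.0183, -0.6337, -0.1086)
step 12: x0=(-0.0890, -1.3899, -1.3967) x1=(-1.0039, -0.6293, -0.1286)
step 13: x0=(-0.1201, -1.3863, -1.3820) x1=(-0.9890, -0.6253, -0.1493)
step 14: x0=(-0.1513, -1.3825, -1.3670) x1=(-0.9737, -0.6217, -0.1706)
step 15: x0=(-0.1828, -1.3785, -1.3517) x1=(-0.9580, -0.6185, -0.1925)
step 16: x0=(-0.2144, -1.3744, -1.3362) x1=(-0.9421, -0.6155, -0.2148)
step 17: x0=(-0.2462, -1.3701, -1.3205) x1=(-0.9258, -0.6128, -0.2375)
step 18: x0=(-0.2780, -1.3657, -1.3046) x1=(-0.9095, -0.6102, -0.2604)
step 19: x0=(-0.3099, -1.3613, -1.2887) x1=(-0.8930, -0.6078, -0.2835)
step 20: x0=(-0.3418, -1.3569, -1.2727) x1=(-0.8765, -0.6054, -0.3067)

1.3356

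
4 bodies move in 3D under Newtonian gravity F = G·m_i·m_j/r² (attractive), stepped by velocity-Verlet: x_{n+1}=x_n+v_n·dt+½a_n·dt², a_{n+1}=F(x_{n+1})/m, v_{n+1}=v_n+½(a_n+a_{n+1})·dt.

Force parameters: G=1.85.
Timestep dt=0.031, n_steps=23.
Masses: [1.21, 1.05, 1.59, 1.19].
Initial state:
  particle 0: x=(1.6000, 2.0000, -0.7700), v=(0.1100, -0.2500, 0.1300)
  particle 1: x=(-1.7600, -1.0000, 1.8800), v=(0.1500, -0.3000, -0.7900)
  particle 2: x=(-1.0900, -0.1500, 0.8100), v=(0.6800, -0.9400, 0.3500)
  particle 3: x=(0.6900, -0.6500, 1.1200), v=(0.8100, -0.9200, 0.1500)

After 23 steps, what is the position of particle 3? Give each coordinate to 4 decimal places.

(0.9920, -1.2178, 1.1881)

step 0: x0=(1.6000, 2.0000, -0.7700) x1=(-1.7600, -1.0000, 1.8800) x2=(-1.0900, -0.1500, 0.8100) x3=(0.6900, -0.6500, 1.1200)
step 1: x0=(1.6033, 1.9921, -0.7659) x1=(-1.7549, -1.0089, 1.8550) x2=(-1.0688, -0.1794, 0.8212) x3=(0.7146, -0.6784, 1.1246)
step 2: x0=(1.6064, 1.9839, -0.7615) x1=(-1.7489, -1.0170, 1.8290) x2=(-1.0472, -0.2093, 0.8329) x3=(0.7383, -0.7064, 1.1290)
step 3: x0=(1.6092, 1.9754, -0.7569) x1=(-1.7419, -1.0243, 1.8020) x2=(-1.0254, -0.2398, 0.8453) x3=(0.7609, -0.7341, 1.1332)
step 4: x0=(1.6118, 1.9666, -0.7521) x1=(-1.7338, -1.0308, 1.7739) x2=(-1.0034, -0.2709, 0.8583) x3=(0.7826, -0.7615, 1.1374)
step 5: x0=(1.6142, 1.9575, -0.7471) x1=(-1.7246, -1.0364, 1.7448) x2=(-0.9812, -0.3026, 0.8720) x3=(0.8033, -0.7885, 1.1413)
step 6: x0=(1.6163, 1.9481, -0.7419) x1=(-1.7143, -1.0411, 1.7146) x2=(-0.9589, -0.3348, 0.8864) x3=(0.8230, -0.8152, 1.1451)
step 7: x0=(1.6183, 1.9384, -0.7364) x1=(-1.7027, -1.0449, 1.6833) x2=(-0.9365, -0.3678, 0.9014) x3=(0.8417, -0.8416, 1.1487)
step 8: x0=(1.6200, 1.9284, -0.7308) x1=(-1.6897, -1.0477, 1.6508) x2=(-0.9141, -0.4013, 0.9172) x3=(0.8594, -0.8677, 1.1522)
step 9: x0=(1.6215, 1.9181, -0.7249) x1=(-1.6752, -1.0495, 1.6171) x2=(-0.8918, -0.4356, 0.9337) x3=(0.8761, -0.8934, 1.1556)
step 10: x0=(1.6228, 1.9075, -0.7188) x1=(-1.6591, -1.0502, 1.5823) x2=(-0.8696, -0.4706, 0.9509) x3=(0.8917, -0.9188, 1.1588)
step 11: x0=(1.6239, 1.8966, -0.7125) x1=(-1.6412, -1.0498, 1.5463) x2=(-0.8476, -0.5063, 0.9688) x3=(0.9063, -0.9438, 1.1618)
step 12: x0=(1.6248, 1.8854, -0.7060) x1=(-1.6213, -1.0483, 1.5090) x2=(-0.8259, -0.5428, 0.9875) x3=(0.9198, -0.9685, 1.1647)
step 13: x0=(1.6254, 1.8738, -0.6993) x1=(-1.5993, -1.0456, 1.4704) x2=(-0.8047, -0.5801, 1.0070) x3=(0.9322, -0.9929, 1.1675)
step 14: x0=(1.6259, 1.8620, -0.6923) x1=(-1.5748, -1.0416, 1.4306) x2=(-0.7842, -0.6183, 1.0273) x3=(0.9435, -1.0169, 1.1701)
step 15: x0=(1.6261, 1.8498, -0.6852) x1=(-1.5476, -1.0363, 1.3895) x2=(-0.7644, -0.6573, 1.0484) x3=(0.9537, -1.0406, 1.1726)
step 16: x0=(1.6262, 1.8373, -0.6778) x1=(-1.5173, -1.0296, 1.3471) x2=(-0.7457, -0.6973, 1.0702) x3=(0.9628, -1.0639, 1.1749)
step 17: x0=(1.6260, 1.8245, -0.6702) x1=(-1.4835, -1.0215, 1.3036) x2=(-0.7283, -0.7382, 1.0928) x3=(0.9707, -1.0869, 1.1771)
step 18: x0=(1.6256, 1.8114, -0.6624) x1=(-1.4455, -1.0120, 1.2589) x2=(-0.7126, -0.7801, 1.1160) x3=(0.9773, -1.1095, 1.1792)
step 19: x0=(1.6251, 1.7980, -0.6544) x1=(-1.4028, -1.0010, 1.2134) x2=(-0.6989, -0.8229, 1.1397) x3=(0.9828, -1.1319, 1.1812)
step 20: x0=(1.6243, 1.7843, -0.6462) x1=(-1.3545, -0.9887, 1.1672) x2=(-0.6879, -0.8667, 1.1637) x3=(0.9871, -1.1538, 1.1831)
step 21: x0=(1.6234, 1.7702, -0.6378) x1=(-1.2997, -0.9753, 1.1210) x2=(-0.6800, -0.9112, 1.1877) x3=(0.9900, -1.1755, 1.1849)
step 22: x0=(1.6222, 1.7558, -0.6292) x1=(-1.2373, -0.9611, 1.0756) x2=(-0.6760, -0.9562, 1.2112) x3=(0.9917, -1.1968, 1.1866)
step 23: x0=(1.6208, 1.7411, -0.6203) x1=(-1.1661, -0.9468, 1.0321) x2=(-0.6767, -1.0012, 1.2332) x3=(0.9920, -1.2178, 1.1881)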